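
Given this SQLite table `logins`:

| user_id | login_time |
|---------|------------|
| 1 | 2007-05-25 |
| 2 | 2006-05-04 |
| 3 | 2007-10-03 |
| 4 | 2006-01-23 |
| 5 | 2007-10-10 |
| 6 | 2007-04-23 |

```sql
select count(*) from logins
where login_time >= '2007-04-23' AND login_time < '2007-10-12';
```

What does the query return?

4

Rows in [2007-04-23, 2007-10-12): 2007-05-25, 2007-10-03, 2007-10-10, 2007-04-23 → 4 rows.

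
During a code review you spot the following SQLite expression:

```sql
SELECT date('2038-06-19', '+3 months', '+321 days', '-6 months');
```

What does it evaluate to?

Adding +3 months to 2038-06-19 gives 2038-09-19.
Applying '+321 days' to 2038-09-19: counting 321 days forward gives 2039-08-06.
Adding -6 months to 2039-08-06 gives 2039-02-06.

2039-02-06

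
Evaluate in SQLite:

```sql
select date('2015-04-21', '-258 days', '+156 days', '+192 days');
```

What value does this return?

Applying '-258 days' to 2015-04-21: counting 258 days back gives 2014-08-06.
Applying '+156 days' to 2014-08-06: counting 156 days forward gives 2015-01-09.
Applying '+192 days' to 2015-01-09: counting 192 days forward gives 2015-07-20.

2015-07-20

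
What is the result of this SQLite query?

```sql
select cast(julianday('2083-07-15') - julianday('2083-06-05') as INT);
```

25 days remain in June 2083 after the 5th (30 − 5).
Then 15 days into July 2083.
Total: 25 + 15 = 40.

40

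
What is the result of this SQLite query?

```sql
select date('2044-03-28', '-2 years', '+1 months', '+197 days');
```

2042-11-11

Adding -2 years to 2044-03-28 gives 2042-03-28.
Adding +1 month to 2042-03-28 gives 2042-04-28.
Applying '+197 days' to 2042-04-28: counting 197 days forward gives 2042-11-11.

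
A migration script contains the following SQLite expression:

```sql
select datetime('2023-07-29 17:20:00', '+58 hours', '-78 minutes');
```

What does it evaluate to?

+58 hours from 2023-07-29 17:20:00 is 2023-08-01 03:20:00 (crosses midnight).
78 minutes = 1h 18m; -78 minutes from 2023-08-01 03:20:00 is 2023-08-01 02:02:00.

2023-08-01 02:02:00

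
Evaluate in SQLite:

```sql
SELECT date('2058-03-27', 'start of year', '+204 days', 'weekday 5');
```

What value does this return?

2058-07-26

`start of year` rewinds 2058-03-27 to 2058-01-01.
Applying '+204 days' to 2058-01-01: counting 204 days forward gives 2058-07-24.
`weekday 5` advances to the next Friday; 2058-07-24 is a Wednesday, so it moves forward to 2058-07-26.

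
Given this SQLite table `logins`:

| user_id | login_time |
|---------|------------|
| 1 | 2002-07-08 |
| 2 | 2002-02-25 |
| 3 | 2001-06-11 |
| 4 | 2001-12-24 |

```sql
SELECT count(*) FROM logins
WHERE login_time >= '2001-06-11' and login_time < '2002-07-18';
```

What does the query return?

4

Rows in [2001-06-11, 2002-07-18): 2002-07-08, 2002-02-25, 2001-06-11, 2001-12-24 → 4 rows.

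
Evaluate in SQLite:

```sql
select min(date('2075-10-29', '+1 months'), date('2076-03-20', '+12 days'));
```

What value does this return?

date('2075-10-29', '+1 months') → 2075-11-29.
date('2076-03-20', '+12 days') → 2076-04-01.
Earlier of the two is 2075-11-29.

2075-11-29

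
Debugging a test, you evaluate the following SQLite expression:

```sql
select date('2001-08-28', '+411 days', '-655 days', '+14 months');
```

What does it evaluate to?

2002-02-27

Applying '+411 days' to 2001-08-28: counting 411 days forward gives 2002-10-13.
Applying '-655 days' to 2002-10-13: counting 655 days back gives 2000-12-27.
Adding +14 months to 2000-12-27 gives 2002-02-27.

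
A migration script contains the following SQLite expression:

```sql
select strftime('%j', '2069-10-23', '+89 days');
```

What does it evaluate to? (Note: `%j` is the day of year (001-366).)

First apply '+89 days': 2069-10-23 → 2070-01-20.
Day-of-year for 2070-01-20: days since 2070-01-01 inclusive = 20, zero-padded to 020.

020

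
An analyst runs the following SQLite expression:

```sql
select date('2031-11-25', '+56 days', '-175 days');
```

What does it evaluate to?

2031-07-29

Applying '+56 days' to 2031-11-25: counting 56 days forward gives 2032-01-20.
Applying '-175 days' to 2032-01-20: counting 175 days back gives 2031-07-29.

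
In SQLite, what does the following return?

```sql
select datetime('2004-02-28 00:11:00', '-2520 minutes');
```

2004-02-26 06:11:00

2520 minutes = 42h 0m; -2520 minutes from 2004-02-28 00:11:00 is 2004-02-26 06:11:00 (crosses midnight).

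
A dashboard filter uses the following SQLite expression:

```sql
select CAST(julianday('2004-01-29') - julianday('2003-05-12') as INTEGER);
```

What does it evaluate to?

262

19 days remain in May 2003 after the 12th (31 − 12).
Full months from June 2003 through December 2003 contribute their day counts.
Then 29 days into January 2004.
Total: 19 + 30 + 31 + 31 + 30 + 31 + 30 + 31 + 29 = 262.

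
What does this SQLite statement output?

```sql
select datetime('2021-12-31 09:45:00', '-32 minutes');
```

2021-12-31 09:13:00

-32 minutes from 2021-12-31 09:45:00 is 2021-12-31 09:13:00.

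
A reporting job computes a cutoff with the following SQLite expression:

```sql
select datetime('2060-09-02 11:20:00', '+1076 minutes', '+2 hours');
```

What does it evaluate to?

1076 minutes = 17h 56m; +1076 minutes from 2060-09-02 11:20:00 is 2060-09-03 05:16:00 (crosses midnight).
+2 hours from 2060-09-03 05:16:00 is 2060-09-03 07:16:00.

2060-09-03 07:16:00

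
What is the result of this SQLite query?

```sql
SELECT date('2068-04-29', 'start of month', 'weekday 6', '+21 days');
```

`start of month` rewinds 2068-04-29 to 2068-04-01.
`weekday 6` advances to the next Saturday; 2068-04-01 is a Sunday, so it moves forward to 2068-04-07.
Advancing 21 more days within April lands on 2068-04-28.

2068-04-28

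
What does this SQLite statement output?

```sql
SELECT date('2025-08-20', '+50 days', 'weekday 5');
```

Applying '+50 days' to 2025-08-20: counting 50 days forward gives 2025-10-09.
`weekday 5` advances to the next Friday; 2025-10-09 is a Thursday, so it moves forward to 2025-10-10.

2025-10-10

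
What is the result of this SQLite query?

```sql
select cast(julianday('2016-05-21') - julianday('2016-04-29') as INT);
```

22

1 day remains in April 2016 after the 29th (30 − 29).
Then 21 days into May 2016.
Total: 1 + 21 = 22.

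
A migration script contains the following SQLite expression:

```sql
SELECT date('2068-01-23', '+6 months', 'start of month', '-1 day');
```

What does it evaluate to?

2068-06-30

Adding +6 months to 2068-01-23 gives 2068-07-23.
`start of month` rewinds 2068-07-23 to 2068-07-01.
Going back 1 day from 2068-07-01 reaches 2068-06-30 (last day of June, 30 days).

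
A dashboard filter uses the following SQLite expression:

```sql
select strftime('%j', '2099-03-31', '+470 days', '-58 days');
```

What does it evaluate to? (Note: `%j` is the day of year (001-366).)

First apply '+470 days', '-58 days': 2099-03-31 → 2100-05-17.
Day-of-year for 2100-05-17: days since 2100-01-01 inclusive = 137, zero-padded to 137.

137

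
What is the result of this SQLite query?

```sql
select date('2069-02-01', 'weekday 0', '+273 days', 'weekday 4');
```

`weekday 0` advances to the next Sunday; 2069-02-01 is a Friday, so it moves forward to 2069-02-03.
Applying '+273 days' to 2069-02-03: counting 273 days forward gives 2069-11-03.
`weekday 4` advances to the next Thursday; 2069-11-03 is a Sunday, so it moves forward to 2069-11-07.

2069-11-07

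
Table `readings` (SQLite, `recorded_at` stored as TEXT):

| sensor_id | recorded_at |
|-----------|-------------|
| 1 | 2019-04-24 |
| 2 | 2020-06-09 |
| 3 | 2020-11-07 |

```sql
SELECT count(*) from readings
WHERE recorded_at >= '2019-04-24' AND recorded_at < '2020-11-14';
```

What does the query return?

3

Rows in [2019-04-24, 2020-11-14): 2019-04-24, 2020-06-09, 2020-11-07 → 3 rows.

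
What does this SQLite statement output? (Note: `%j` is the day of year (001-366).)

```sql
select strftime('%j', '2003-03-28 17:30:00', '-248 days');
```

First apply '-248 days': 2003-03-28 17:30:00 → 2002-07-23 17:30:00.
Day-of-year for 2002-07-23: days since 2002-01-01 inclusive = 204, zero-padded to 204.

204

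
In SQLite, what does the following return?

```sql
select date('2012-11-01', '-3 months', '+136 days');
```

2012-12-15

Adding -3 months to 2012-11-01 gives 2012-08-01.
Applying '+136 days' to 2012-08-01: counting 136 days forward gives 2012-12-15.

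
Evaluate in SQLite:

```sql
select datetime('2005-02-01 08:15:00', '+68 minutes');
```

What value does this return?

68 minutes = 1h 8m; +68 minutes from 2005-02-01 08:15:00 is 2005-02-01 09:23:00.

2005-02-01 09:23:00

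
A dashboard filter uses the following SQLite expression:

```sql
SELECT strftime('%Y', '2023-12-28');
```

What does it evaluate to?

`%Y` extracts the 4-digit year: 2023.

2023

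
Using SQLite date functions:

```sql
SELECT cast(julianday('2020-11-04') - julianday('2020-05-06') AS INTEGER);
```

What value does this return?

182

25 days remain in May 2020 after the 6th (31 − 6).
June 2020: 30 days.
July 2020: 31 days.
August 2020: 31 days.
September 2020: 30 days.
October 2020: 31 days.
Then 4 days into November 2020.
Total: 25 + 30 + 31 + 31 + 30 + 31 + 4 = 182.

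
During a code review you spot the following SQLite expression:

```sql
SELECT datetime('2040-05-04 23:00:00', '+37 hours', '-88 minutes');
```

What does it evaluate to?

+37 hours from 2040-05-04 23:00:00 is 2040-05-06 12:00:00 (crosses midnight).
88 minutes = 1h 28m; -88 minutes from 2040-05-06 12:00:00 is 2040-05-06 10:32:00.

2040-05-06 10:32:00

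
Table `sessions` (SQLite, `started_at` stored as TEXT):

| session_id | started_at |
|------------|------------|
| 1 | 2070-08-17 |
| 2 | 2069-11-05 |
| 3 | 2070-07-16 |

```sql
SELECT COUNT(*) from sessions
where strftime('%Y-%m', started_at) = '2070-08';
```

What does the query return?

Rows with year-month 2070-08: 2070-08-17 → 1.

1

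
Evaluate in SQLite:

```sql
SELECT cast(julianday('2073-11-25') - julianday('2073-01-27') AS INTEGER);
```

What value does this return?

302

4 days remain in January 2073 after the 27th (31 − 27).
Full months from February 2073 through October 2073 contribute their day counts.
Then 25 days into November 2073.
Total: 4 + 28 + 31 + 30 + 31 + 30 + 31 + 31 + 30 + 31 + 25 = 302.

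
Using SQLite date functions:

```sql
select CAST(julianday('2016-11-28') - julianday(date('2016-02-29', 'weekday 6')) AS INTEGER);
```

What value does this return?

268

`weekday 6` advances to the next Saturday; 2016-02-29 is a Monday, so it moves forward to 2016-03-05.
26 days remain in March 2016 after the 5th (31 − 5).
Full months from April 2016 through October 2016 contribute their day counts.
Then 28 days into November 2016.
Total: 26 + 30 + 31 + 30 + 31 + 31 + 30 + 31 + 28 = 268.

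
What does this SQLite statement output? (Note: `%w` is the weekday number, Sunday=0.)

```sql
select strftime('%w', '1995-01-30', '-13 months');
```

4

First apply '-13 months': 1995-01-30 → 1993-12-30.
1993-12-30 is a Thursday; with Sunday=0 that is 4.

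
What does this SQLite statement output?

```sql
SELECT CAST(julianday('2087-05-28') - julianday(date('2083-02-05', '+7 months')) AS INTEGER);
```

1361

Adding +7 months to 2083-02-05 gives 2083-09-05.
25 days remain in September 2083 after the 5th (30 − 5).
Full months from October 2083 through April 2087 contribute their day counts.
Then 28 days into May 2087.
Total: 25 + 31 + 30 + 31 + 31 + 29 + 31 + 30 + 31 + 30 + 31 + 31 + 30 + 31 + 30 + 31 + 31 + 28 + 31 + 30 + 31 + 30 + 31 + 31 + 30 + 31 + 30 + 31 + 31 + 28 + 31 + 30 + 31 + 30 + 31 + 31 + 30 + 31 + 30 + 31 + 31 + 28 + 31 + 30 + 28 = 1361.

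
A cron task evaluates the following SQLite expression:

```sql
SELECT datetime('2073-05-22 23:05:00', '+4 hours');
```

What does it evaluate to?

2073-05-23 03:05:00

+4 hours from 2073-05-22 23:05:00 is 2073-05-23 03:05:00 (crosses midnight).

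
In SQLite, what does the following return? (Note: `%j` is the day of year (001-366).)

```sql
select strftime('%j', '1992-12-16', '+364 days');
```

349

First apply '+364 days': 1992-12-16 → 1993-12-15.
Day-of-year for 1993-12-15: days since 1993-01-01 inclusive = 349, zero-padded to 349.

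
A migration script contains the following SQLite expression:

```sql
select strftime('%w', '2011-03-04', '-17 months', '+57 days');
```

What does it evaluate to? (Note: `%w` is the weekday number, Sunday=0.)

1

First apply '-17 months', '+57 days': 2011-03-04 → 2009-11-30.
2009-11-30 is a Monday; with Sunday=0 that is 1.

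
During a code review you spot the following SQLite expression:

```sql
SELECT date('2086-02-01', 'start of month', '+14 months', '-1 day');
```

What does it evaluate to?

2087-03-31

`start of month` rewinds 2086-02-01 to 2086-02-01.
Adding +14 months to 2086-02-01 gives 2087-04-01.
Going back 1 day from 2087-04-01 reaches 2087-03-31 (last day of March, 31 days).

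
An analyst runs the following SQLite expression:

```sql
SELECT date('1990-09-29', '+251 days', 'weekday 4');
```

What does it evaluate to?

1991-06-13

Applying '+251 days' to 1990-09-29: counting 251 days forward gives 1991-06-07.
`weekday 4` advances to the next Thursday; 1991-06-07 is a Friday, so it moves forward to 1991-06-13.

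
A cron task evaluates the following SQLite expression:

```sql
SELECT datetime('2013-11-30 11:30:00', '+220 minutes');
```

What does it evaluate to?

220 minutes = 3h 40m; +220 minutes from 2013-11-30 11:30:00 is 2013-11-30 15:10:00.

2013-11-30 15:10:00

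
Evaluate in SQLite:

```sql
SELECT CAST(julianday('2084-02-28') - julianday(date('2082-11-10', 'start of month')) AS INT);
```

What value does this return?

484

`start of month` rewinds 2082-11-10 to 2082-11-01.
29 days remain in November 2082 after the 1st (30 − 1).
Full months from December 2082 through January 2084 contribute their day counts.
Then 28 days into February 2084.
Total: 29 + 31 + 31 + 28 + 31 + 30 + 31 + 30 + 31 + 31 + 30 + 31 + 30 + 31 + 31 + 28 = 484.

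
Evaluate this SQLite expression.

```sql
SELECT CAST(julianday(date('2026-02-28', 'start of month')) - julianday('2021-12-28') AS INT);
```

`start of month` rewinds 2026-02-28 to 2026-02-01.
3 days remain in December 2021 after the 28th (31 − 28).
Full months from January 2022 through January 2026 contribute their day counts.
Then 1 day into February 2026.
Total: 3 + 31 + 28 + 31 + 30 + 31 + 30 + 31 + 31 + 30 + 31 + 30 + 31 + 31 + 28 + 31 + 30 + 31 + 30 + 31 + 31 + 30 + 31 + 30 + 31 + 31 + 29 + 31 + 30 + 31 + 30 + 31 + 31 + 30 + 31 + 30 + 31 + 31 + 28 + 31 + 30 + 31 + 30 + 31 + 31 + 30 + 31 + 30 + 31 + 31 + 1 = 1496.

1496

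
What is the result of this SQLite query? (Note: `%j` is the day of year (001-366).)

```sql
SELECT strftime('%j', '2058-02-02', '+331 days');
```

First apply '+331 days': 2058-02-02 → 2058-12-30.
Day-of-year for 2058-12-30: days since 2058-01-01 inclusive = 364, zero-padded to 364.

364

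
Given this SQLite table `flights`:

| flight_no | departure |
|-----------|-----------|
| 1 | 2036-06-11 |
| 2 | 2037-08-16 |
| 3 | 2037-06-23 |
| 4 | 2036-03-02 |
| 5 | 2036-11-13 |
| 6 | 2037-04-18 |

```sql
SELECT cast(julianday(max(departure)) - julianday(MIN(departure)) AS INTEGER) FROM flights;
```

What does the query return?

532

MIN = 2036-03-02, MAX = 2037-08-16.
29 days remain in March 2036 after the 2nd (31 − 2).
Full months from April 2036 through July 2037 contribute their day counts.
Then 16 days into August 2037.
Total: 29 + 30 + 31 + 30 + 31 + 31 + 30 + 31 + 30 + 31 + 31 + 28 + 31 + 30 + 31 + 30 + 31 + 16 = 532.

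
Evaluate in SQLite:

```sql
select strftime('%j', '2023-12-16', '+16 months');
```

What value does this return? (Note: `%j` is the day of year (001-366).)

106

First apply '+16 months': 2023-12-16 → 2025-04-16.
Day-of-year for 2025-04-16: days since 2025-01-01 inclusive = 106, zero-padded to 106.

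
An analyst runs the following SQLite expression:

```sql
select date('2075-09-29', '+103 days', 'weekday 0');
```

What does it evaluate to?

2076-01-12

Applying '+103 days' to 2075-09-29: counting 103 days forward gives 2076-01-10.
`weekday 0` advances to the next Sunday; 2076-01-10 is a Friday, so it moves forward to 2076-01-12.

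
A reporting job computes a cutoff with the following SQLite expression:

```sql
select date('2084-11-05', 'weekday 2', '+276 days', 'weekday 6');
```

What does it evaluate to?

`weekday 2` advances to the next Tuesday; 2084-11-05 is a Sunday, so it moves forward to 2084-11-07.
Applying '+276 days' to 2084-11-07: counting 276 days forward gives 2085-08-10.
`weekday 6` advances to the next Saturday; 2085-08-10 is a Friday, so it moves forward to 2085-08-11.

2085-08-11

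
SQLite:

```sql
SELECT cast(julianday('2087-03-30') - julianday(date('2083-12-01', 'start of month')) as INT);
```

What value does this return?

1215

`start of month` rewinds 2083-12-01 to 2083-12-01.
30 days remain in December 2083 after the 1st (31 − 1).
Full months from January 2084 through February 2087 contribute their day counts.
Then 30 days into March 2087.
Total: 30 + 31 + 29 + 31 + 30 + 31 + 30 + 31 + 31 + 30 + 31 + 30 + 31 + 31 + 28 + 31 + 30 + 31 + 30 + 31 + 31 + 30 + 31 + 30 + 31 + 31 + 28 + 31 + 30 + 31 + 30 + 31 + 31 + 30 + 31 + 30 + 31 + 31 + 28 + 30 = 1215.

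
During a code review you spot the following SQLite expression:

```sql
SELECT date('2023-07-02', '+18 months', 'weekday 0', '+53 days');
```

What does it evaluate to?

2025-02-27

Adding +18 months to 2023-07-02 gives 2025-01-02.
`weekday 0` advances to the next Sunday; 2025-01-02 is a Thursday, so it moves forward to 2025-01-05.
Applying '+53 days' to 2025-01-05: counting 53 days forward gives 2025-02-27.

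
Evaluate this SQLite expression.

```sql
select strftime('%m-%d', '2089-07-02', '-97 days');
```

First apply '-97 days': 2089-07-02 → 2089-03-27.
`%m-%d` extracts the month-day: 03-27.

03-27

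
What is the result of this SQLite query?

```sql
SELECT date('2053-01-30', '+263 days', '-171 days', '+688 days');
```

2055-03-21

Applying '+263 days' to 2053-01-30: counting 263 days forward gives 2053-10-20.
Applying '-171 days' to 2053-10-20: counting 171 days back gives 2053-05-02.
Applying '+688 days' to 2053-05-02: counting 688 days forward gives 2055-03-21.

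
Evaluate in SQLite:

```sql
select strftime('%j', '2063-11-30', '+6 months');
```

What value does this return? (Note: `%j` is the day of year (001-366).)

151

First apply '+6 months': 2063-11-30 → 2064-05-30.
Day-of-year for 2064-05-30: days since 2064-01-01 inclusive = 151, zero-padded to 151.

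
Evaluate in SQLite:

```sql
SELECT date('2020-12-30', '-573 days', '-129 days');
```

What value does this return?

Applying '-573 days' to 2020-12-30: counting 573 days back gives 2019-06-06.
Applying '-129 days' to 2019-06-06: counting 129 days back gives 2019-01-28.

2019-01-28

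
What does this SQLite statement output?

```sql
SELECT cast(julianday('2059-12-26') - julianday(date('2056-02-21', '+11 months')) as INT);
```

Adding +11 months to 2056-02-21 gives 2057-01-21.
10 days remain in January 2057 after the 21st (31 − 21).
Full months from February 2057 through November 2059 contribute their day counts.
Then 26 days into December 2059.
Total: 10 + 28 + 31 + 30 + 31 + 30 + 31 + 31 + 30 + 31 + 30 + 31 + 31 + 28 + 31 + 30 + 31 + 30 + 31 + 31 + 30 + 31 + 30 + 31 + 31 + 28 + 31 + 30 + 31 + 30 + 31 + 31 + 30 + 31 + 30 + 26 = 1069.

1069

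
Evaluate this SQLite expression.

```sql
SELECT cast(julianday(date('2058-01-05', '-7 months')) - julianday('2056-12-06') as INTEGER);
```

Adding -7 months to 2058-01-05 gives 2057-06-05.
25 days remain in December 2056 after the 6th (31 − 6).
January 2057: 31 days.
February 2057: 28 days.
March 2057: 31 days.
April 2057: 30 days.
May 2057: 31 days.
Then 5 days into June 2057.
Total: 25 + 31 + 28 + 31 + 30 + 31 + 5 = 181.

181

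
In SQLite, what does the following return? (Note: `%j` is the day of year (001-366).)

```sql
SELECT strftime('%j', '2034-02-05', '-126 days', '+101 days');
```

011

First apply '-126 days', '+101 days': 2034-02-05 → 2034-01-11.
Day-of-year for 2034-01-11: days since 2034-01-01 inclusive = 11, zero-padded to 011.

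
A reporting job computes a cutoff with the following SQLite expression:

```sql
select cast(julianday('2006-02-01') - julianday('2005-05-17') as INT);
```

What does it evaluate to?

260

14 days remain in May 2005 after the 17th (31 − 17).
Full months from June 2005 through January 2006 contribute their day counts.
Then 1 day into February 2006.
Total: 14 + 30 + 31 + 31 + 30 + 31 + 30 + 31 + 31 + 1 = 260.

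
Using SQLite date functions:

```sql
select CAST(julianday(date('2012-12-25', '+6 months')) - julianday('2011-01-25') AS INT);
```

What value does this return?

Adding +6 months to 2012-12-25 gives 2013-06-25.
6 days remain in January 2011 after the 25th (31 − 25).
Full months from February 2011 through May 2013 contribute their day counts.
Then 25 days into June 2013.
Total: 6 + 28 + 31 + 30 + 31 + 30 + 31 + 31 + 30 + 31 + 30 + 31 + 31 + 29 + 31 + 30 + 31 + 30 + 31 + 31 + 30 + 31 + 30 + 31 + 31 + 28 + 31 + 30 + 31 + 25 = 882.

882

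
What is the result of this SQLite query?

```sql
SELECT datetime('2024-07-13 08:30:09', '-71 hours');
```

2024-07-10 09:30:09

-71 hours from 2024-07-13 08:30:09 is 2024-07-10 09:30:09 (crosses midnight).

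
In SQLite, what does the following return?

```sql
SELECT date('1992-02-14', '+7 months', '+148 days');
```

1993-02-09

Adding +7 months to 1992-02-14 gives 1992-09-14.
Applying '+148 days' to 1992-09-14: counting 148 days forward gives 1993-02-09.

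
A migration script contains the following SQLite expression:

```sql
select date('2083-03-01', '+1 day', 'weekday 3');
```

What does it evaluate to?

2083-03-03

Advancing 1 more day within March lands on 2083-03-02.
`weekday 3` advances to the next Wednesday; 2083-03-02 is a Tuesday, so it moves forward to 2083-03-03.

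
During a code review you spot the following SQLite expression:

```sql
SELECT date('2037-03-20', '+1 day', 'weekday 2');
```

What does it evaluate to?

Advancing 1 more day within March lands on 2037-03-21.
`weekday 2` advances to the next Tuesday; 2037-03-21 is a Saturday, so it moves forward to 2037-03-24.

2037-03-24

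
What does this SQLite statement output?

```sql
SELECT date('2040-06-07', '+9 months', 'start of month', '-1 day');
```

Adding +9 months to 2040-06-07 gives 2041-03-07.
`start of month` rewinds 2041-03-07 to 2041-03-01.
Going back 1 day from 2041-03-01 reaches 2041-02-28 (last day of February, 28 days).

2041-02-28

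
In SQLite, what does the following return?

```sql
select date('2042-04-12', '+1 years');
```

2043-04-12

Adding +1 year to 2042-04-12 gives 2043-04-12.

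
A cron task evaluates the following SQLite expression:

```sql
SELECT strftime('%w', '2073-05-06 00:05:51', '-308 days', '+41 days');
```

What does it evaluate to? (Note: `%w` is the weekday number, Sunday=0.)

First apply '-308 days', '+41 days': 2073-05-06 00:05:51 → 2072-08-12 00:05:51.
2072-08-12 is a Friday; with Sunday=0 that is 5.

5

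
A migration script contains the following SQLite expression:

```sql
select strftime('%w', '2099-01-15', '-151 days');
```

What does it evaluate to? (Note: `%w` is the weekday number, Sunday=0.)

0

First apply '-151 days': 2099-01-15 → 2098-08-17.
2098-08-17 is a Sunday; with Sunday=0 that is 0.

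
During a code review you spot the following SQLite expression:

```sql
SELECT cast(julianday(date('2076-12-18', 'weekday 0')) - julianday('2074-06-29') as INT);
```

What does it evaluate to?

`weekday 0` advances to the next Sunday; 2076-12-18 is a Friday, so it moves forward to 2076-12-20.
1 day remains in June 2074 after the 29th (30 − 29).
Full months from July 2074 through November 2076 contribute their day counts.
Then 20 days into December 2076.
Total: 1 + 31 + 31 + 30 + 31 + 30 + 31 + 31 + 28 + 31 + 30 + 31 + 30 + 31 + 31 + 30 + 31 + 30 + 31 + 31 + 29 + 31 + 30 + 31 + 30 + 31 + 31 + 30 + 31 + 30 + 20 = 905.

905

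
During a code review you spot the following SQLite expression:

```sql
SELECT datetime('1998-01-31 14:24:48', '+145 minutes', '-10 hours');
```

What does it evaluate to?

145 minutes = 2h 25m; +145 minutes from 1998-01-31 14:24:48 is 1998-01-31 16:49:48.
-10 hours from 1998-01-31 16:49:48 is 1998-01-31 06:49:48.

1998-01-31 06:49:48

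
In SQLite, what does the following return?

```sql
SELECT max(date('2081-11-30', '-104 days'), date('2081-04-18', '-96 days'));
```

date('2081-11-30', '-104 days') → 2081-08-18.
date('2081-04-18', '-96 days') → 2081-01-12.
Later of the two is 2081-08-18.

2081-08-18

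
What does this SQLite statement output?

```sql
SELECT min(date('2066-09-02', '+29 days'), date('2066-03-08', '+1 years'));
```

date('2066-09-02', '+29 days') → 2066-10-01.
date('2066-03-08', '+1 years') → 2067-03-08.
Earlier of the two is 2066-10-01.

2066-10-01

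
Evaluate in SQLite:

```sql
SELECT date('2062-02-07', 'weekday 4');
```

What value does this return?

`weekday 4` advances to the next Thursday; 2062-02-07 is a Tuesday, so it moves forward to 2062-02-09.

2062-02-09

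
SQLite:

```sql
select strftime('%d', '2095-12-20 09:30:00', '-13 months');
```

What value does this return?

20

First apply '-13 months': 2095-12-20 09:30:00 → 2094-11-20 09:30:00.
`%d` extracts the 2-digit day of month: 20.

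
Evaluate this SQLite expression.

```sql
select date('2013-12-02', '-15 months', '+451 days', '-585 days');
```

Adding -15 months to 2013-12-02 gives 2012-09-02.
Applying '+451 days' to 2012-09-02: counting 451 days forward gives 2013-11-27.
Applying '-585 days' to 2013-11-27: counting 585 days back gives 2012-04-21.

2012-04-21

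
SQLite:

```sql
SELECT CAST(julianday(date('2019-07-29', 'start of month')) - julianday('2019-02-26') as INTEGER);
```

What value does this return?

`start of month` rewinds 2019-07-29 to 2019-07-01.
2 days remain in February 2019 after the 26th (28 − 26).
March 2019: 31 days.
April 2019: 30 days.
May 2019: 31 days.
June 2019: 30 days.
Then 1 day into July 2019.
Total: 2 + 31 + 30 + 31 + 30 + 1 = 125.

125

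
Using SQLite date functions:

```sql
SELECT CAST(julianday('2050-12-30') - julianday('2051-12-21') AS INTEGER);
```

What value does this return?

-356

1 day remains in December 2050 after the 30th (31 − 30).
Full months from January 2051 through November 2051 contribute their day counts.
Then 21 days into December 2051.
Total: 1 + 31 + 28 + 31 + 30 + 31 + 30 + 31 + 31 + 30 + 31 + 30 + 21 = 356.
The subtraction is earlier − later, so the result is −356 → -356.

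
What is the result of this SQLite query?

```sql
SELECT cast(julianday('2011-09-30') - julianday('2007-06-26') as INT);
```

4 days remain in June 2007 after the 26th (30 − 26).
Full months from July 2007 through August 2011 contribute their day counts.
Then 30 days into September 2011.
Total: 4 + 31 + 31 + 30 + 31 + 30 + 31 + 31 + 29 + 31 + 30 + 31 + 30 + 31 + 31 + 30 + 31 + 30 + 31 + 31 + 28 + 31 + 30 + 31 + 30 + 31 + 31 + 30 + 31 + 30 + 31 + 31 + 28 + 31 + 30 + 31 + 30 + 31 + 31 + 30 + 31 + 30 + 31 + 31 + 28 + 31 + 30 + 31 + 30 + 31 + 31 + 30 = 1557.

1557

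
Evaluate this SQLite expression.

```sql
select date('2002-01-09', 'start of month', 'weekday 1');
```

`start of month` rewinds 2002-01-09 to 2002-01-01.
`weekday 1` advances to the next Monday; 2002-01-01 is a Tuesday, so it moves forward to 2002-01-07.

2002-01-07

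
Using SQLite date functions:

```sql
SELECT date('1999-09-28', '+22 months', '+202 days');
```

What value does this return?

Adding +22 months to 1999-09-28 gives 2001-07-28.
Applying '+202 days' to 2001-07-28: counting 202 days forward gives 2002-02-15.

2002-02-15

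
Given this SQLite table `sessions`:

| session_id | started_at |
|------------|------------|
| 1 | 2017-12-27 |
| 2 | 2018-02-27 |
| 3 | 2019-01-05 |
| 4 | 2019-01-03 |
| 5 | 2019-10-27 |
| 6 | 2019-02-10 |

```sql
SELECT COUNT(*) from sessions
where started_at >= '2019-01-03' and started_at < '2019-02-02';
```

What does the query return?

Rows in [2019-01-03, 2019-02-02): 2019-01-05, 2019-01-03 → 2 rows.

2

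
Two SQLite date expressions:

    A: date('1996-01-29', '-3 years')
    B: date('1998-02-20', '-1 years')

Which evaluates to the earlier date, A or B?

A = 1993-01-29.
B = 1997-02-20.
A is earlier.

A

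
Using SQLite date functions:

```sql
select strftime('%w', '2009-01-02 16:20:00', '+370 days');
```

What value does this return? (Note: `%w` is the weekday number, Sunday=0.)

First apply '+370 days': 2009-01-02 16:20:00 → 2010-01-07 16:20:00.
2010-01-07 is a Thursday; with Sunday=0 that is 4.

4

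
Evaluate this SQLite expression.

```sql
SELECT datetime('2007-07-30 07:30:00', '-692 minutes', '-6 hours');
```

2007-07-29 13:58:00

692 minutes = 11h 32m; -692 minutes from 2007-07-30 07:30:00 is 2007-07-29 19:58:00 (crosses midnight).
-6 hours from 2007-07-29 19:58:00 is 2007-07-29 13:58:00.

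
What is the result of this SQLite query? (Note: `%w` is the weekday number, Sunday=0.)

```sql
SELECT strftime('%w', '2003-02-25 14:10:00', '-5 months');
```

First apply '-5 months': 2003-02-25 14:10:00 → 2002-09-25 14:10:00.
2002-09-25 is a Wednesday; with Sunday=0 that is 3.

3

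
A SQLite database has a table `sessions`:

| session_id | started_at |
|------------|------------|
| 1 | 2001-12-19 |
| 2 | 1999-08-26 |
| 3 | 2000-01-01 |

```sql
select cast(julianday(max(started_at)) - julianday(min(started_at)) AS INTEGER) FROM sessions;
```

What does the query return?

MIN = 1999-08-26, MAX = 2001-12-19.
5 days remain in August 1999 after the 26th (31 − 26).
Full months from September 1999 through November 2001 contribute their day counts.
Then 19 days into December 2001.
Total: 5 + 30 + 31 + 30 + 31 + 31 + 29 + 31 + 30 + 31 + 30 + 31 + 31 + 30 + 31 + 30 + 31 + 31 + 28 + 31 + 30 + 31 + 30 + 31 + 31 + 30 + 31 + 30 + 19 = 846.

846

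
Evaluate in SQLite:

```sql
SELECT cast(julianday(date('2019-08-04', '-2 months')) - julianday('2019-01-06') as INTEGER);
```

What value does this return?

149

Adding -2 months to 2019-08-04 gives 2019-06-04.
25 days remain in January 2019 after the 6th (31 − 6).
February 2019: 28 days.
March 2019: 31 days.
April 2019: 30 days.
May 2019: 31 days.
Then 4 days into June 2019.
Total: 25 + 28 + 31 + 30 + 31 + 4 = 149.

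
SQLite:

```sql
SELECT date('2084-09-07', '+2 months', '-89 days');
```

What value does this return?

Adding +2 months to 2084-09-07 gives 2084-11-07.
Applying '-89 days' to 2084-11-07: counting 89 days back gives 2084-08-10.

2084-08-10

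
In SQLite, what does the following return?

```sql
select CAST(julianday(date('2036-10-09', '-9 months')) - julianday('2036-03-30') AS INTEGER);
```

-81

Adding -9 months to 2036-10-09 gives 2036-01-09.
22 days remain in January 2036 after the 9th (31 − 9).
February 2036: 29 days (leap year).
Then 30 days into March 2036.
Total: 22 + 29 + 30 = 81.
The subtraction is earlier − later, so the result is −81 → -81.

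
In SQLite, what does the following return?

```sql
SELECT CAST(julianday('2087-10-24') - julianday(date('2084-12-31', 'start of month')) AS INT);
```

`start of month` rewinds 2084-12-31 to 2084-12-01.
30 days remain in December 2084 after the 1st (31 − 1).
Full months from January 2085 through September 2087 contribute their day counts.
Then 24 days into October 2087.
Total: 30 + 31 + 28 + 31 + 30 + 31 + 30 + 31 + 31 + 30 + 31 + 30 + 31 + 31 + 28 + 31 + 30 + 31 + 30 + 31 + 31 + 30 + 31 + 30 + 31 + 31 + 28 + 31 + 30 + 31 + 30 + 31 + 31 + 30 + 24 = 1057.

1057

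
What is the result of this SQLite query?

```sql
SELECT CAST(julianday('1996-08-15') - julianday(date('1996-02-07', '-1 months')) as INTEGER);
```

Adding -1 month to 1996-02-07 gives 1996-01-07.
24 days remain in January 1996 after the 7th (31 − 7).
Full months from February 1996 through July 1996 contribute their day counts.
Then 15 days into August 1996.
Total: 24 + 29 + 31 + 30 + 31 + 30 + 31 + 15 = 221.

221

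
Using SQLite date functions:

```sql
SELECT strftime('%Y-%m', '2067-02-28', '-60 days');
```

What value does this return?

2066-12

First apply '-60 days': 2067-02-28 → 2066-12-30.
`%Y-%m` extracts the year-month: 2066-12.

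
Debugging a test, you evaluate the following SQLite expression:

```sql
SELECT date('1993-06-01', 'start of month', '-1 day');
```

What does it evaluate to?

`start of month` rewinds 1993-06-01 to 1993-06-01.
Going back 1 day from 1993-06-01 reaches 1993-05-31 (last day of May, 31 days).

1993-05-31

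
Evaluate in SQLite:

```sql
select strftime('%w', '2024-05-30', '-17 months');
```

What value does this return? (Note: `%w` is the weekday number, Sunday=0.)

First apply '-17 months': 2024-05-30 → 2022-12-30.
2022-12-30 is a Friday; with Sunday=0 that is 5.

5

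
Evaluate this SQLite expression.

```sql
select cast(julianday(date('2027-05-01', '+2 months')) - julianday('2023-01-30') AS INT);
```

Adding +2 months to 2027-05-01 gives 2027-07-01.
1 day remains in January 2023 after the 30th (31 − 30).
Full months from February 2023 through June 2027 contribute their day counts.
Then 1 day into July 2027.
Total: 1 + 28 + 31 + 30 + 31 + 30 + 31 + 31 + 30 + 31 + 30 + 31 + 31 + 29 + 31 + 30 + 31 + 30 + 31 + 31 + 30 + 31 + 30 + 31 + 31 + 28 + 31 + 30 + 31 + 30 + 31 + 31 + 30 + 31 + 30 + 31 + 31 + 28 + 31 + 30 + 31 + 30 + 31 + 31 + 30 + 31 + 30 + 31 + 31 + 28 + 31 + 30 + 31 + 30 + 1 = 1613.

1613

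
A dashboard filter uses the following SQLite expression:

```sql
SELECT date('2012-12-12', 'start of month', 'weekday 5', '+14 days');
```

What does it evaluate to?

2012-12-21

`start of month` rewinds 2012-12-12 to 2012-12-01.
`weekday 5` advances to the next Friday; 2012-12-01 is a Saturday, so it moves forward to 2012-12-07.
Advancing 14 more days within December lands on 2012-12-21.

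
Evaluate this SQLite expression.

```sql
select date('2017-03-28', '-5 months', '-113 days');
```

Adding -5 months to 2017-03-28 gives 2016-10-28.
Applying '-113 days' to 2016-10-28: counting 113 days back gives 2016-07-07.

2016-07-07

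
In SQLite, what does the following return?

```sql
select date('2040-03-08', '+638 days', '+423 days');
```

Applying '+638 days' to 2040-03-08: counting 638 days forward gives 2041-12-06.
Applying '+423 days' to 2041-12-06: counting 423 days forward gives 2043-02-02.

2043-02-02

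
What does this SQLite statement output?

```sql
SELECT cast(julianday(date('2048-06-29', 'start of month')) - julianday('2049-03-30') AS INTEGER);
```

`start of month` rewinds 2048-06-29 to 2048-06-01.
29 days remain in June 2048 after the 1st (30 − 1).
Full months from July 2048 through February 2049 contribute their day counts.
Then 30 days into March 2049.
Total: 29 + 31 + 31 + 30 + 31 + 30 + 31 + 31 + 28 + 30 = 302.
The subtraction is earlier − later, so the result is −302 → -302.

-302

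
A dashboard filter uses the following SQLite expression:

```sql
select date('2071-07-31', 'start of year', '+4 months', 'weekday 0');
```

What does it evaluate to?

2071-05-03

`start of year` rewinds 2071-07-31 to 2071-01-01.
Adding +4 months to 2071-01-01 gives 2071-05-01.
`weekday 0` advances to the next Sunday; 2071-05-01 is a Friday, so it moves forward to 2071-05-03.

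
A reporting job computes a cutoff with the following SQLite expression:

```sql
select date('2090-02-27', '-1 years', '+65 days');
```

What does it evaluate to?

2089-05-03

Adding -1 year to 2090-02-27 gives 2089-02-27.
Applying '+65 days' to 2089-02-27: counting 65 days forward gives 2089-05-03.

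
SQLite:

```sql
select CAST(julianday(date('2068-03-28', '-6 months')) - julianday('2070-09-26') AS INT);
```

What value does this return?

Adding -6 months to 2068-03-28 gives 2067-09-28.
2 days remain in September 2067 after the 28th (30 − 28).
Full months from October 2067 through August 2070 contribute their day counts.
Then 26 days into September 2070.
Total: 2 + 31 + 30 + 31 + 31 + 29 + 31 + 30 + 31 + 30 + 31 + 31 + 30 + 31 + 30 + 31 + 31 + 28 + 31 + 30 + 31 + 30 + 31 + 31 + 30 + 31 + 30 + 31 + 31 + 28 + 31 + 30 + 31 + 30 + 31 + 31 + 26 = 1094.
The subtraction is earlier − later, so the result is −1094 → -1094.

-1094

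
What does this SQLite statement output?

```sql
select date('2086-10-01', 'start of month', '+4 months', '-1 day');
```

`start of month` rewinds 2086-10-01 to 2086-10-01.
Adding +4 months to 2086-10-01 gives 2087-02-01.
Going back 1 day from 2087-02-01 reaches 2087-01-31 (last day of January, 31 days).

2087-01-31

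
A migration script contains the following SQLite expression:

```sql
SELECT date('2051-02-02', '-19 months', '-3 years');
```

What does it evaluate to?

2046-07-02

Adding -19 months to 2051-02-02 gives 2049-07-02.
Adding -3 years to 2049-07-02 gives 2046-07-02.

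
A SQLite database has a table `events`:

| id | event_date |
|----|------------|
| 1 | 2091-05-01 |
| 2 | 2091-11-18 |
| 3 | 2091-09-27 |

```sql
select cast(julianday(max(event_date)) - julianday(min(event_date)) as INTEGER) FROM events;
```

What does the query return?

201

MIN = 2091-05-01, MAX = 2091-11-18.
30 days remain in May 2091 after the 1st (31 − 1).
June 2091: 30 days.
July 2091: 31 days.
August 2091: 31 days.
September 2091: 30 days.
October 2091: 31 days.
Then 18 days into November 2091.
Total: 30 + 30 + 31 + 31 + 30 + 31 + 18 = 201.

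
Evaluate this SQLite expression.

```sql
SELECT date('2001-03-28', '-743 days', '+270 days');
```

1999-12-11

Applying '-743 days' to 2001-03-28: counting 743 days back gives 1999-03-16.
Applying '+270 days' to 1999-03-16: counting 270 days forward gives 1999-12-11.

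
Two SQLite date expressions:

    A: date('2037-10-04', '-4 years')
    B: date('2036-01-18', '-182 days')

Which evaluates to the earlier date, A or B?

A

A = 2033-10-04.
B = 2035-07-20.
A is earlier.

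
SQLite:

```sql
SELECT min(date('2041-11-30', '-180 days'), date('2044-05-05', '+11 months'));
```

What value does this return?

date('2041-11-30', '-180 days') → 2041-06-03.
date('2044-05-05', '+11 months') → 2045-04-05.
Earlier of the two is 2041-06-03.

2041-06-03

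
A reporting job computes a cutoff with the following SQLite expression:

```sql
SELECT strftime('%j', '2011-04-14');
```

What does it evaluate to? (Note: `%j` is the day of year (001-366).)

104

Day-of-year for 2011-04-14: days since 2011-01-01 inclusive = 104, zero-padded to 104.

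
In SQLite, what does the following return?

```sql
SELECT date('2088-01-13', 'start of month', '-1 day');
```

`start of month` rewinds 2088-01-13 to 2088-01-01.
Going back 1 day from 2088-01-01 reaches 2087-12-31 (last day of December, 31 days).

2087-12-31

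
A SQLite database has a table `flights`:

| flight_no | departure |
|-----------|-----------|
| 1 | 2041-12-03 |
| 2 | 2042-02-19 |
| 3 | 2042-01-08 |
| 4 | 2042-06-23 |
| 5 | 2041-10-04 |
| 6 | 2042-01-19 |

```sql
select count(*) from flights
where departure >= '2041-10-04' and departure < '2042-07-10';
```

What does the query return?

Rows in [2041-10-04, 2042-07-10): 2041-12-03, 2042-02-19, 2042-01-08, 2042-06-23, 2041-10-04, 2042-01-19 → 6 rows.

6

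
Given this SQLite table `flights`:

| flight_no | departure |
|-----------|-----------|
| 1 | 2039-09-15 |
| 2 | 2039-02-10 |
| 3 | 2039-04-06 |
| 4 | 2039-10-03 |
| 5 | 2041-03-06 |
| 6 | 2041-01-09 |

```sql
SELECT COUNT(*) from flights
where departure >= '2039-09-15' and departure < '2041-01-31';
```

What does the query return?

Rows in [2039-09-15, 2041-01-31): 2039-09-15, 2039-10-03, 2041-01-09 → 3 rows.

3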